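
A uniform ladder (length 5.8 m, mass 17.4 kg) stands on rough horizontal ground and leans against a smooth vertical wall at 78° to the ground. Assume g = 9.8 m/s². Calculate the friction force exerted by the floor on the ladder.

Torques about the foot: N_wall · 5.8 sin 78° = 17.4×9.8×2.9 cos 78° → N_wall = 18.123 N.
ΣF_x = 0: f_floor = N_wall = 18.123 N.

f ≈ 18.1 N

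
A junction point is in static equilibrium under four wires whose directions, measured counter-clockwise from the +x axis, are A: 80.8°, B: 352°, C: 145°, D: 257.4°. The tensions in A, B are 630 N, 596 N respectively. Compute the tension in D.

T_D ≈ 906 N

Resolve: ΣF_x = 630 cos 80.8° + 596 cos 352° + T_C cos 145° + T_D cos 257.4° = 0.
        ΣF_y = 630 sin 80.8° + 596 sin 352° + T_C sin 145° + T_D sin 257.4° = 0.
The known terms sum to (690.9, 538.9) N, so -0.8192 T_C − 0.2181 T_D = -690.9 and 0.5736 T_C − 0.9759 T_D = -538.9.
Solving simultaneously: T_C = 602.2 N, T_D = 906.2 N.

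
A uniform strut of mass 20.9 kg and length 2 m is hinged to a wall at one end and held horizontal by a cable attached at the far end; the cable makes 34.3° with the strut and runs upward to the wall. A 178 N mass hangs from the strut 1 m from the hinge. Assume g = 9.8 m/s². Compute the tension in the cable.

T ≈ 340 N

Take torques about the hinge: T sin 34.3° · 2 = 20.9×9.8×1 + 178×1 = 382.82 N·m.
So T = 382.82 / (0.5635 × 2) = 339.66 N.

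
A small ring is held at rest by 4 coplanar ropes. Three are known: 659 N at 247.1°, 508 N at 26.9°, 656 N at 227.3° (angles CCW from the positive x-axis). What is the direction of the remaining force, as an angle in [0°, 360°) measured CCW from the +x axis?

θ ≈ 73.9°

Sum the known components: ΣF_x = -248.3 N, ΣF_y = -859.3 N.
For equilibrium the remaining force must supply (−ΣF_x, −ΣF_y) = (248.3, 859.3) N.
Magnitude = √((248.3)² + (859.3)²) = 894.5 N; direction = atan2(859.3, 248.3) = 73.9°.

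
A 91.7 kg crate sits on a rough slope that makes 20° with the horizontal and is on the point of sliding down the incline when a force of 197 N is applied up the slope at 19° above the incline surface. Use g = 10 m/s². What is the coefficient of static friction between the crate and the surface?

μ ≈ 0.160

On the verge of sliding down the incline, friction is at its maximum μN and acts up the slope.
Perpendicular to incline: N = W cos 20° − P sin 19° = 861.7 − 64.14 = 797.6 N.
Along incline: P cos 19° + μN = W sin 20° → μ = (W sin 20° − P cos 19°) / N = 0.1597.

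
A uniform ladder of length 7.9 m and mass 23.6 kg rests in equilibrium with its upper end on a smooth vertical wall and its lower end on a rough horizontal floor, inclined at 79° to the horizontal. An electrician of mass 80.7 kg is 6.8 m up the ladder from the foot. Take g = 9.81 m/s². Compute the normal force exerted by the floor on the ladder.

N_floor ≈ 1020 N

ΣF_y = 0: N_floor = 23.6×9.81 + 80.7×9.81 = 1023.2 N.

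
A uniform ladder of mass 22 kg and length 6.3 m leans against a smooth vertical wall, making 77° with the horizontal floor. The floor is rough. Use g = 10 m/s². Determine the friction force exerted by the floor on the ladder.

Torques about the foot: N_wall · 6.3 sin 77° = 22×10×3.15 cos 77° → N_wall = 25.396 N.
ΣF_x = 0: f_floor = N_wall = 25.396 N.

f ≈ 25.4 N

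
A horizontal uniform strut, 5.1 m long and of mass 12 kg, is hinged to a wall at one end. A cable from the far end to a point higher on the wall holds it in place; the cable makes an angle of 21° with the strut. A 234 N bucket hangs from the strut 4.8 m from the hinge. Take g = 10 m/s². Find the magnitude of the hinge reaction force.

Take torques about the hinge: T sin 21° · 5.1 = 12×10×2.55 + 234×4.8 = 1429.2 N·m.
So T = 1429.2 / (0.3584 × 5.1) = 781.98 N.
ΣF_x = 0: H_x = T cos 21° = 730.04 N.
ΣF_y = 0: H_y = (12×10 + 234) − T sin 21° = 354 − 280.24 = 73.765 N.
|H| = √(H_x² + H_y²) = √((730.04)² + (73.765)²) = 733.76 N.

|H| ≈ 734 N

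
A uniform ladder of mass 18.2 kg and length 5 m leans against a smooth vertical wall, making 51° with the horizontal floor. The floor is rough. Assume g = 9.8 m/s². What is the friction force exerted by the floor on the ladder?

f ≈ 72.2 N

Torques about the foot: N_wall · 5 sin 51° = 18.2×9.8×2.5 cos 51° → N_wall = 72.217 N.
ΣF_x = 0: f_floor = N_wall = 72.217 N.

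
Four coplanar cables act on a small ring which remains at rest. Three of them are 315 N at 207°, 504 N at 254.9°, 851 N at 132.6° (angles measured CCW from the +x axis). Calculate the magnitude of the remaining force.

Sum the known components: ΣF_x = -988 N, ΣF_y = -3.187 N.
For equilibrium the remaining force must supply (−ΣF_x, −ΣF_y) = (988, 3.187) N.
Magnitude = √((988)² + (3.187)²) = 988 N; direction = atan2(3.187, 988) = 0.2°.

F ≈ 988 N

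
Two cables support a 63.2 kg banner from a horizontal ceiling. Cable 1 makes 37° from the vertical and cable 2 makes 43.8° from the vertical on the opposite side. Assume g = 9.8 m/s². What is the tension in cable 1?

T_1 ≈ 434 N

Angles from the horizontal: cable 1 is 90° − 37° = 53°, cable 2 is 90° − 43.8° = 46.2°.
Weight W = 63.2 × 9.8 = 619.4 N acts straight down.
Horizontal: T_1 cos 53° = T_2 cos 46.2°  →  T_2 = 0.8695 T_1.
Vertical: T_1 sin 53° + T_2 sin 46.2° = 619.4.
Substituting the horizontal relation into the vertical equation gives 1.426 T_1 = 619.4, so T_1 = 434.3 N.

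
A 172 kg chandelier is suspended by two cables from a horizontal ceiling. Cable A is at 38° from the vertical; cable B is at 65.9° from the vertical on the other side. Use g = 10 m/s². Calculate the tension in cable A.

Angles from the horizontal: cable A is 90° − 38° = 52°, cable B is 90° − 65.9° = 24.1°.
Weight W = 172 × 10 = 1720 N acts straight down.
Horizontal: T_A cos 52° = T_B cos 24.1°  →  T_B = 0.6745 T_A.
Vertical: T_A sin 52° + T_B sin 24.1° = 1720.
Substituting the horizontal relation into the vertical equation gives 1.063 T_A = 1720, so T_A = 1617 N.

T_A ≈ 1620 N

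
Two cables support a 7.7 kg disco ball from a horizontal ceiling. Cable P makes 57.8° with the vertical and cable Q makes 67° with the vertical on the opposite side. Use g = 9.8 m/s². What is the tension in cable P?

Angles from the horizontal: cable P is 90° − 57.8° = 32.2°, cable Q is 90° − 67° = 23°.
Weight W = 7.7 × 9.8 = 75.46 N acts straight down.
Horizontal: T_P cos 32.2° = T_Q cos 23°  →  T_Q = 0.9193 T_P.
Vertical: T_P sin 32.2° + T_Q sin 23° = 75.46.
Substituting the horizontal relation into the vertical equation gives 0.8921 T_P = 75.46, so T_P = 84.59 N.

T_P ≈ 84.6 N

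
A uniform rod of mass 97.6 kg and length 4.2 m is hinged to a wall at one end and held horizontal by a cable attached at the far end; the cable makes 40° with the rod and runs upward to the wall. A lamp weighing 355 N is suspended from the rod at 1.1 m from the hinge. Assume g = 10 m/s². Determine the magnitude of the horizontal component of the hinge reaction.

H_x ≈ 692 N

Take torques about the hinge: T sin 40° · 4.2 = 97.6×10×2.1 + 355×1.1 = 2440.1 N·m.
So T = 2440.1 / (0.6428 × 4.2) = 903.84 N.
ΣF_x = 0: H_x = T cos 40° = 692.38 N.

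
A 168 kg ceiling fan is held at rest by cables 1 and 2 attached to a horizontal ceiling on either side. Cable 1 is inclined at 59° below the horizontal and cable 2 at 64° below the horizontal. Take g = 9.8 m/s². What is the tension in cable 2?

Weight W = 168 × 9.8 = 1646 N acts straight down.
Horizontal: T_1 cos 59° = T_2 cos 64°  →  T_1 = 0.8511 T_2.
Vertical: T_1 sin 59° + T_2 sin 64° = 1646.
Substituting the horizontal relation into the vertical equation gives 1.628 T_2 = 1646, so T_2 = 1011 N.

T_2 ≈ 1010 N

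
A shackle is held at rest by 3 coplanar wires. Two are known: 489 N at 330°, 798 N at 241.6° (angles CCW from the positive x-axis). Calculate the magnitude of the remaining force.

F ≈ 947 N

Sum the known components: ΣF_x = 43.94 N, ΣF_y = -946.5 N.
For equilibrium the remaining force must supply (−ΣF_x, −ΣF_y) = (-43.94, 946.5) N.
Magnitude = √((-43.94)² + (946.5)²) = 947.5 N; direction = atan2(946.5, -43.94) = 92.7°.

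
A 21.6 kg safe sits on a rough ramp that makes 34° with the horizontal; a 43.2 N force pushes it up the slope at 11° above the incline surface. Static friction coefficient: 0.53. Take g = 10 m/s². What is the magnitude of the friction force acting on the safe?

Axes along / perpendicular to the incline. W sin 34° = 120.8 N down-slope; W cos 34° = 179.1 N into the surface.
Perpendicular: N = W cos 34° − P sin 11° = 179.1 − 8.243 = 170.8 N.
Along incline: P cos 11° + f = W sin 34° (friction acts up-slope) → f = 120.8 − 42.41 = 78.38 N.
|f| = 78.38 N ≤ μN = 90.54 N, so the safe is indeed static.

f ≈ 78.4 N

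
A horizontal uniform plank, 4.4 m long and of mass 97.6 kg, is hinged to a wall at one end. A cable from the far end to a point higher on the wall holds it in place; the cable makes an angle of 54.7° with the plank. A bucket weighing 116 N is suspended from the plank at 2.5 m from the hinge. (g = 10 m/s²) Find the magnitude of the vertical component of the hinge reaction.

Take torques about the hinge: T sin 54.7° · 4.4 = 97.6×10×2.2 + 116×2.5 = 2437.2 N·m.
So T = 2437.2 / (0.8161 × 4.4) = 678.7 N.
ΣF_y = 0: H_y = (97.6×10 + 116) − T sin 54.7° = 1092 − 553.91 = 538.09 N.

|H_y| ≈ 538 N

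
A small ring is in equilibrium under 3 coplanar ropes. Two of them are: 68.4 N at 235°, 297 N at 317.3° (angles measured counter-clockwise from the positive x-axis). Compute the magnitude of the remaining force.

Sum the known components: ΣF_x = 179 N, ΣF_y = -257.4 N.
For equilibrium the remaining force must supply (−ΣF_x, −ΣF_y) = (-179, 257.4) N.
Magnitude = √((-179)² + (257.4)²) = 313.6 N; direction = atan2(257.4, -179) = 124.8°.

F ≈ 314 N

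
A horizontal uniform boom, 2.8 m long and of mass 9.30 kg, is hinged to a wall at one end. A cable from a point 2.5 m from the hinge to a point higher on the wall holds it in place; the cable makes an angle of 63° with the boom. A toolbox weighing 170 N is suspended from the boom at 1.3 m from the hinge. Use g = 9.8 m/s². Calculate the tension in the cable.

T ≈ 156 N

Take torques about the hinge: T sin 63° · 2.5 = 9.30×9.8×1.4 + 170×1.3 = 348.6 N·m.
So T = 348.6 / (0.8910 × 2.5) = 156.5 N.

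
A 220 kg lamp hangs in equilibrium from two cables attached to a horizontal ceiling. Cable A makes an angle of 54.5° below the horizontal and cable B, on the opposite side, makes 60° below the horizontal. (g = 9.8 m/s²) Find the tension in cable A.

T_A ≈ 1180 N

Weight W = 220 × 9.8 = 2156 N acts straight down.
Horizontal: T_A cos 54.5° = T_B cos 60°  →  T_B = 1.161 T_A.
Vertical: T_A sin 54.5° + T_B sin 60° = 2156.
Substituting the horizontal relation into the vertical equation gives 1.82 T_A = 2156, so T_A = 1185 N.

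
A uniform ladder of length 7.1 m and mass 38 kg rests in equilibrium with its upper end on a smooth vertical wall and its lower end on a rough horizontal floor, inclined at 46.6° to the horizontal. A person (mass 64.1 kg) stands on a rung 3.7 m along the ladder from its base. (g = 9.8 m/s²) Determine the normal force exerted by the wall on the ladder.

Torques about the foot: N_wall · 7.1 sin 46.6° = 38×9.8×3.55 cos 46.6° + 64.1×9.8×3.7 cos 46.6° → N_wall = 485.65 N.

N_wall ≈ 486 N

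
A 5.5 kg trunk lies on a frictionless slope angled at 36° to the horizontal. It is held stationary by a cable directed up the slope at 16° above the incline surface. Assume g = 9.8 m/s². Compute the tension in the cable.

Take axes along and perpendicular to the incline. Weight components: W sin 36° = 31.68 N down-slope, W cos 36° = 43.61 N into the surface.
Along incline: T cos 16° = W sin 36° → T = 32.96 N.
Perpendicular: N = W cos 36° − T sin 16° = 34.52 N.

T ≈ 33 N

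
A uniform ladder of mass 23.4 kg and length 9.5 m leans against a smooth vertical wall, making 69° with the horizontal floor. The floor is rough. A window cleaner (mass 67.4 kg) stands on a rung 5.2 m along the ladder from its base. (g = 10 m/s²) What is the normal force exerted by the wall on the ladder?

N_wall ≈ 187 N

Torques about the foot: N_wall · 9.5 sin 69° = 23.4×10×4.75 cos 69° + 67.4×10×5.2 cos 69° → N_wall = 186.53 N.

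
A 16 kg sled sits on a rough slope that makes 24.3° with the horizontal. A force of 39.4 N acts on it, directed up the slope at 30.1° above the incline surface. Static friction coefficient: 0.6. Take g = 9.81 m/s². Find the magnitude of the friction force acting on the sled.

f ≈ 30.5 N

Axes along / perpendicular to the incline. W sin 24.3° = 64.59 N down-slope; W cos 24.3° = 143.1 N into the surface.
Perpendicular: N = W cos 24.3° − P sin 30.1° = 143.1 − 19.76 = 123.3 N.
Along incline: P cos 30.1° + f = W sin 24.3° (friction acts up-slope) → f = 64.59 − 34.09 = 30.5 N.
|f| = 30.5 N ≤ μN = 73.98 N, so the sled is indeed static.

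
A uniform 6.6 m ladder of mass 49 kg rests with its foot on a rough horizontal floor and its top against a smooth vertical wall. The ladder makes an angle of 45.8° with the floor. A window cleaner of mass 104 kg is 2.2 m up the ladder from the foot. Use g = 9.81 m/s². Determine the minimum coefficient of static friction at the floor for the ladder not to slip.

ΣF_y = 0: N_floor = 49×9.81 + 104×9.81 = 1500.9 N.
Torques about the foot: N_wall · 6.6 sin 45.8° = 49×9.81×3.3 cos 45.8° + 104×9.81×2.2 cos 45.8° → N_wall = 564.44 N.
ΣF_x = 0: f_floor = N_wall = 564.44 N.
μ_min = f_floor / N_floor = 564.44 / 1500.9 = 0.3761.

μ_min ≈ 0.376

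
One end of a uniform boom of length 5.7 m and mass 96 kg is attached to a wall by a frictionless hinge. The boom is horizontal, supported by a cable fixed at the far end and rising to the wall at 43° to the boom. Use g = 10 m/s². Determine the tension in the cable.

Take torques about the hinge: T sin 43° · 5.7 = 96×10×2.85 = 2736 N·m.
So T = 2736 / (0.6820 × 5.7) = 703.81 N.

T ≈ 704 N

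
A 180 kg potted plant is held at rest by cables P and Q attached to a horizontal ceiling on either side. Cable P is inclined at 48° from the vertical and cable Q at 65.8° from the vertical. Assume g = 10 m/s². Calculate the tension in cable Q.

Angles from the horizontal: cable P is 90° − 48° = 42°, cable Q is 90° − 65.8° = 24.2°.
Weight W = 180 × 10 = 1800 N acts straight down.
Horizontal: T_P cos 42° = T_Q cos 24.2°  →  T_P = 1.227 T_Q.
Vertical: T_P sin 42° + T_Q sin 24.2° = 1800.
Substituting the horizontal relation into the vertical equation gives 1.231 T_Q = 1800, so T_Q = 1462 N.

T_Q ≈ 1460 N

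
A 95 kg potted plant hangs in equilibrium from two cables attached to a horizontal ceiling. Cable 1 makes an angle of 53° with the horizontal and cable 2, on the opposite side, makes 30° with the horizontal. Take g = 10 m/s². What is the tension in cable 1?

Weight W = 95 × 10 = 950 N acts straight down.
Horizontal: T_1 cos 53° = T_2 cos 30°  →  T_2 = 0.6949 T_1.
Vertical: T_1 sin 53° + T_2 sin 30° = 950.
Substituting the horizontal relation into the vertical equation gives 1.146 T_1 = 950, so T_1 = 828.9 N.

T_1 ≈ 829 N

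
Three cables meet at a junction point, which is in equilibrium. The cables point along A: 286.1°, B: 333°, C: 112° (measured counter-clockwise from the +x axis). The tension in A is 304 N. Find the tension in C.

Resolve: ΣF_x = 304 cos 286.1° + T_B cos 333° + T_C cos 112° = 0.
        ΣF_y = 304 sin 286.1° + T_B sin 333° + T_C sin 112° = 0.
The known terms sum to (84.3, -292.1) N, so 0.8910 T_B − 0.3746 T_C = -84.3 and -0.4540 T_B + 0.9272 T_C = 292.1.
Solving simultaneously: T_B = 47.63 N, T_C = 338.3 N.

T_C ≈ 338 N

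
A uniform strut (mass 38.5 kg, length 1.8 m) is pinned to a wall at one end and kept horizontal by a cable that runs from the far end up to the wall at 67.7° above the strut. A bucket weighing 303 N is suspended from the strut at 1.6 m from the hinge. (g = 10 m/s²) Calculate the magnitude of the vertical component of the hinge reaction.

|H_y| ≈ 226 N

Take torques about the hinge: T sin 67.7° · 1.8 = 38.5×10×0.9 + 303×1.6 = 831.3 N·m.
So T = 831.3 / (0.9252 × 1.8) = 499.17 N.
ΣF_y = 0: H_y = (38.5×10 + 303) − T sin 67.7° = 688 − 461.83 = 226.17 N.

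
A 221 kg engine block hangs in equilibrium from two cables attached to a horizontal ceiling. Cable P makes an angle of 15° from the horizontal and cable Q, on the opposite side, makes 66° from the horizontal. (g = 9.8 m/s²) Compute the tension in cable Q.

T_Q ≈ 2120 N

Weight W = 221 × 9.8 = 2166 N acts straight down.
Horizontal: T_P cos 15° = T_Q cos 66°  →  T_P = 0.4211 T_Q.
Vertical: T_P sin 15° + T_Q sin 66° = 2166.
Substituting the horizontal relation into the vertical equation gives 1.023 T_Q = 2166, so T_Q = 2118 N.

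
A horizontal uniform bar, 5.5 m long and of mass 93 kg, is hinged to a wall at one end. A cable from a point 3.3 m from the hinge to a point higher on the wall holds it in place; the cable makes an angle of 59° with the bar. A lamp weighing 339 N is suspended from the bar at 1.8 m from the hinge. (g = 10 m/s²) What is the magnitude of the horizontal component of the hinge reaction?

H_x ≈ 577 N

Take torques about the hinge: T sin 59° · 3.3 = 93×10×2.75 + 339×1.8 = 3167.7 N·m.
So T = 3167.7 / (0.8572 × 3.3) = 1119.9 N.
ΣF_x = 0: H_x = T cos 59° = 576.77 N.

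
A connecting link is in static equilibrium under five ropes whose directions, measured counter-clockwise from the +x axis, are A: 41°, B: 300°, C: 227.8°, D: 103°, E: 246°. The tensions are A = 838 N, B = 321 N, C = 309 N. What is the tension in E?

T_E ≈ 964 N

Resolve: ΣF_x = 838 cos 41° + 321 cos 300° + 309 cos 227.8° + T_D cos 103° + T_E cos 246° = 0.
        ΣF_y = 838 sin 41° + 321 sin 300° + 309 sin 227.8° + T_D sin 103° + T_E sin 246° = 0.
The known terms sum to (585.4, 42.87) N, so -0.2250 T_D − 0.4067 T_E = -585.4 and 0.9744 T_D − 0.9135 T_E = -42.87.
Solving simultaneously: T_D = 859.6 N, T_E = 963.8 N.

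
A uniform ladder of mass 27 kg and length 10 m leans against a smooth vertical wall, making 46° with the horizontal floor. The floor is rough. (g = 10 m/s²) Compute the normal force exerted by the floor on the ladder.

N_floor ≈ 270 N

ΣF_y = 0: N_floor = 27×10 = 270 N.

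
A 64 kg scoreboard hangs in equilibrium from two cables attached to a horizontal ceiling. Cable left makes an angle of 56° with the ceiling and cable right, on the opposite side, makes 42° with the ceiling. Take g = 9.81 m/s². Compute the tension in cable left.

Weight W = 64 × 9.81 = 627.8 N acts straight down.
Horizontal: T_left cos 56° = T_right cos 42°  →  T_right = 0.7525 T_left.
Vertical: T_left sin 56° + T_right sin 42° = 627.8.
Substituting the horizontal relation into the vertical equation gives 1.333 T_left = 627.8, so T_left = 471.2 N.

T_left ≈ 471 N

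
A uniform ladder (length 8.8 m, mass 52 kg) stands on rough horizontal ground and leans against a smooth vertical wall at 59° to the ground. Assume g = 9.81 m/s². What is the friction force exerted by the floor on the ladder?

f ≈ 153 N

Torques about the foot: N_wall · 8.8 sin 59° = 52×9.81×4.4 cos 59° → N_wall = 153.26 N.
ΣF_x = 0: f_floor = N_wall = 153.26 N.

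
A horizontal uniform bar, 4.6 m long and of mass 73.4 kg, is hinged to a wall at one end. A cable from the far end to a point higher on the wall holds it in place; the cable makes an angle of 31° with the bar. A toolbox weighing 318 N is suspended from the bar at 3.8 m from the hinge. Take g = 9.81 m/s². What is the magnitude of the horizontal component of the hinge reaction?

Take torques about the hinge: T sin 31° · 4.6 = 73.4×9.81×2.3 + 318×3.8 = 2864.5 N·m.
So T = 2864.5 / (0.5150 × 4.6) = 1209.1 N.
ΣF_x = 0: H_x = T cos 31° = 1036.4 N.

H_x ≈ 1040 N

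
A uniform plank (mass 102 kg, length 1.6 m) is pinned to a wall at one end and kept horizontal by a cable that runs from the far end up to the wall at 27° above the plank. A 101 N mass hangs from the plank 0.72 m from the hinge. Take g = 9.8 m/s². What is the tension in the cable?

Take torques about the hinge: T sin 27° · 1.6 = 102×9.8×0.8 + 101×0.72 = 872.4 N·m.
So T = 872.4 / (0.4540 × 1.6) = 1201 N.

T ≈ 1200 N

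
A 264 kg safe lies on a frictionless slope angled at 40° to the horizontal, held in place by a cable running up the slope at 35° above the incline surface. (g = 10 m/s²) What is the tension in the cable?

T ≈ 2070 N

Take axes along and perpendicular to the incline. Weight components: W sin 40° = 1697 N down-slope, W cos 40° = 2022 N into the surface.
Along incline: T cos 35° = W sin 40° → T = 2072 N.
Perpendicular: N = W cos 40° − T sin 35° = 834.1 N.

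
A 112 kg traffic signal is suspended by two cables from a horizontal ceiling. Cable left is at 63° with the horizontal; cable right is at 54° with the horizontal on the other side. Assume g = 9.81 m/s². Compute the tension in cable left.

Weight W = 112 × 9.81 = 1099 N acts straight down.
Horizontal: T_left cos 63° = T_right cos 54°  →  T_right = 0.7724 T_left.
Vertical: T_left sin 63° + T_right sin 54° = 1099.
Substituting the horizontal relation into the vertical equation gives 1.516 T_left = 1099, so T_left = 724.8 N.

T_left ≈ 725 N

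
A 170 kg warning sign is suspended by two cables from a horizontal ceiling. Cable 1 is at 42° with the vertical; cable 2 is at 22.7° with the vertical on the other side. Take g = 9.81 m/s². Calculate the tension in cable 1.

Angles from the horizontal: cable 1 is 90° − 42° = 48°, cable 2 is 90° − 22.7° = 67.3°.
Weight W = 170 × 9.81 = 1668 N acts straight down.
Horizontal: T_1 cos 48° = T_2 cos 67.3°  →  T_2 = 1.734 T_1.
Vertical: T_1 sin 48° + T_2 sin 67.3° = 1668.
Substituting the horizontal relation into the vertical equation gives 2.343 T_1 = 1668, so T_1 = 711.9 N.

T_1 ≈ 712 N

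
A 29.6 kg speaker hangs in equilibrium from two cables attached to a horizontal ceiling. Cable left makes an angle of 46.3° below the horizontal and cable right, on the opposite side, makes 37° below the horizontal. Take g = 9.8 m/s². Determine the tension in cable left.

Weight W = 29.6 × 9.8 = 290.1 N acts straight down.
Horizontal: T_left cos 46.3° = T_right cos 37°  →  T_right = 0.8651 T_left.
Vertical: T_left sin 46.3° + T_right sin 37° = 290.1.
Substituting the horizontal relation into the vertical equation gives 1.244 T_left = 290.1, so T_left = 233.3 N.

T_left ≈ 233 N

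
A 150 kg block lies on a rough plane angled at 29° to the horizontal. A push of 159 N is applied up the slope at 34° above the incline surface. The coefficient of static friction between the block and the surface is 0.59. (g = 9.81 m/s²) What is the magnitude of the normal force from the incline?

N ≈ 1200 N

Axes along / perpendicular to the incline. W sin 29° = 713.4 N down-slope; W cos 29° = 1287 N into the surface.
Perpendicular: N = W cos 29° − P sin 34° = 1287 − 88.91 = 1198 N.
Along incline: P cos 34° + f = W sin 29° (friction acts up-slope) → f = 713.4 − 131.8 = 581.6 N.
|f| = 581.6 N ≤ μN = 706.9 N, so the block is indeed static.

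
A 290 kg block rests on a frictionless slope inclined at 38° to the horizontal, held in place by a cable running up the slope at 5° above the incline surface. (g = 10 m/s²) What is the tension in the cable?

Take axes along and perpendicular to the incline. Weight components: W sin 38° = 1785 N down-slope, W cos 38° = 2285 N into the surface.
Along incline: T cos 5° = W sin 38° → T = 1792 N.
Perpendicular: N = W cos 38° − T sin 5° = 2129 N.

T ≈ 1790 N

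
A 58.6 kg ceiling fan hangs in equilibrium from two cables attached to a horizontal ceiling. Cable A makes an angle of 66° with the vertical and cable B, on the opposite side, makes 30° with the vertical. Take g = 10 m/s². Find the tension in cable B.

Angles from the horizontal: cable A is 90° − 66° = 24°, cable B is 90° − 30° = 60°.
Weight W = 58.6 × 10 = 586 N acts straight down.
Horizontal: T_A cos 24° = T_B cos 60°  →  T_A = 0.5473 T_B.
Vertical: T_A sin 24° + T_B sin 60° = 586.
Substituting the horizontal relation into the vertical equation gives 1.089 T_B = 586, so T_B = 538.3 N.

T_B ≈ 538 N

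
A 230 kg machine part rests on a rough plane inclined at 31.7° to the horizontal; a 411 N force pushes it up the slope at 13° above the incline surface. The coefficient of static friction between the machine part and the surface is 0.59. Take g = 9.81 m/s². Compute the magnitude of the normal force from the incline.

N ≈ 1830 N

Axes along / perpendicular to the incline. W sin 31.7° = 1186 N down-slope; W cos 31.7° = 1920 N into the surface.
Perpendicular: N = W cos 31.7° − P sin 13° = 1920 − 92.45 = 1827 N.
Along incline: P cos 13° + f = W sin 31.7° (friction acts up-slope) → f = 1186 − 400.5 = 785.2 N.
|f| = 785.2 N ≤ μN = 1078 N, so the machine part is indeed static.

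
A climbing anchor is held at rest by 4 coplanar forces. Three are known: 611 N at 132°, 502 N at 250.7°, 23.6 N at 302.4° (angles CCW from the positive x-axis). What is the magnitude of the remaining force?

F ≈ 564 N

Sum the known components: ΣF_x = -562.1 N, ΣF_y = -39.65 N.
For equilibrium the remaining force must supply (−ΣF_x, −ΣF_y) = (562.1, 39.65) N.
Magnitude = √((562.1)² + (39.65)²) = 563.5 N; direction = atan2(39.65, 562.1) = 4.0°.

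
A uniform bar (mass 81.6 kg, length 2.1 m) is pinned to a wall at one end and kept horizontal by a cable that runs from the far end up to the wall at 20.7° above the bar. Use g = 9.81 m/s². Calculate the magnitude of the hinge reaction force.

Take torques about the hinge: T sin 20.7° · 2.1 = 81.6×9.81×1.05 = 840.52 N·m.
So T = 840.52 / (0.3535 × 2.1) = 1132.3 N.
ΣF_x = 0: H_x = T cos 20.7° = 1059.2 N.
ΣF_y = 0: H_y = (81.6×9.81) − T sin 20.7° = 800.5 − 400.25 = 400.25 N.
|H| = √(H_x² + H_y²) = √((1059.2)² + (400.25)²) = 1132.3 N.

|H| ≈ 1130 N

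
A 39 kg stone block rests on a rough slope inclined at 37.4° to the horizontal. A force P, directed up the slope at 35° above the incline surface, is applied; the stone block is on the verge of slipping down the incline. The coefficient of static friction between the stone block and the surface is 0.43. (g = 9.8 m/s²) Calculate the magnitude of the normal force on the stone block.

On the verge of sliding down the incline, friction equals μN and acts up the slope.
Perpendicular: N + P sin 35° = W cos 37.4° = 303.6 N.
Along incline: P cos 35° + μN = W sin 37.4° with W sin 37.4° = 232.1 N.
Solving the pair for P and N: P = 177.4 N, N = 201.9 N (and f = μN = 86.8 N).

N ≈ 202 N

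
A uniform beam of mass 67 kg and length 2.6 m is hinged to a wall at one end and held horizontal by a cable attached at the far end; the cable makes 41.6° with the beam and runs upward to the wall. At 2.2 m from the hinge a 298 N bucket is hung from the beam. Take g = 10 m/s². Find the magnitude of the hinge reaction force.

Take torques about the hinge: T sin 41.6° · 2.6 = 67×10×1.3 + 298×2.2 = 1526.6 N·m.
So T = 1526.6 / (0.6639 × 2.6) = 884.37 N.
ΣF_x = 0: H_x = T cos 41.6° = 661.33 N.
ΣF_y = 0: H_y = (67×10 + 298) − T sin 41.6° = 968 − 587.15 = 380.85 N.
|H| = √(H_x² + H_y²) = √((661.33)² + (380.85)²) = 763.15 N.

|H| ≈ 763 N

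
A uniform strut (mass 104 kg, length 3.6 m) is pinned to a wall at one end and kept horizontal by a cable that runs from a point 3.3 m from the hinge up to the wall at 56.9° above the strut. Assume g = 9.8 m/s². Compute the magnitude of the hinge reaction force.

Take torques about the hinge: T sin 56.9° · 3.3 = 104×9.8×1.8 = 1834.6 N·m.
So T = 1834.6 / (0.8377 × 3.3) = 663.62 N.
ΣF_x = 0: H_x = T cos 56.9° = 362.4 N.
ΣF_y = 0: H_y = (104×9.8) − T sin 56.9° = 1019.2 − 555.93 = 463.27 N.
|H| = √(H_x² + H_y²) = √((362.4)² + (463.27)²) = 588.18 N.

|H| ≈ 588 N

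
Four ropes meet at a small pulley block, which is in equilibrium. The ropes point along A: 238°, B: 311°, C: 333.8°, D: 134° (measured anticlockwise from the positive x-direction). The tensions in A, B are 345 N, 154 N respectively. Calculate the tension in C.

T_C ≈ 1010 N

Resolve: ΣF_x = 345 cos 238° + 154 cos 311° + T_C cos 333.8° + T_D cos 134° = 0.
        ΣF_y = 345 sin 238° + 154 sin 311° + T_C sin 333.8° + T_D sin 134° = 0.
The known terms sum to (-81.79, -408.8) N, so 0.8973 T_C − 0.6947 T_D = 81.79 and -0.4415 T_C + 0.7193 T_D = 408.8.
Solving simultaneously: T_C = 1012 N, T_D = 1189 N.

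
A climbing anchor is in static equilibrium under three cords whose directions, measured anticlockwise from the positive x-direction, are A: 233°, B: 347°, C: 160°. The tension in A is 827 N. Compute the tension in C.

Resolve: ΣF_x = 827 cos 233° + T_B cos 347° + T_C cos 160° = 0.
        ΣF_y = 827 sin 233° + T_B sin 347° + T_C sin 160° = 0.
The known terms sum to (-497.7, -660.5) N, so 0.9744 T_B − 0.9397 T_C = 497.7 and -0.2250 T_B + 0.3420 T_C = 660.5.
Solving simultaneously: T_B = 6489 N, T_C = 6199 N.

T_C ≈ 6200 N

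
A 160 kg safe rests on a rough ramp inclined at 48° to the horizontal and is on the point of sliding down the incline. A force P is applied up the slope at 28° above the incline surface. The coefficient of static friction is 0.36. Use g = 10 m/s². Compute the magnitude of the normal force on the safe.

On the verge of sliding down the incline, friction equals μN and acts up the slope.
Perpendicular: N + P sin 28° = W cos 48° = 1071 N.
Along incline: P cos 28° + μN = W sin 48° with W sin 48° = 1189 N.
Solving the pair for P and N: P = 1126 N, N = 542.2 N (and f = μN = 195.2 N).

N ≈ 542 N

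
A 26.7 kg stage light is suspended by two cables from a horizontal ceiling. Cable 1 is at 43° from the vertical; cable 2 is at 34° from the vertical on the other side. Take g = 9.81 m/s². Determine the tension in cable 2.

T_2 ≈ 183 N

Angles from the horizontal: cable 1 is 90° − 43° = 47°, cable 2 is 90° − 34° = 56°.
Weight W = 26.7 × 9.81 = 261.9 N acts straight down.
Horizontal: T_1 cos 47° = T_2 cos 56°  →  T_1 = 0.8199 T_2.
Vertical: T_1 sin 47° + T_2 sin 56° = 261.9.
Substituting the horizontal relation into the vertical equation gives 1.429 T_2 = 261.9, so T_2 = 183.3 N.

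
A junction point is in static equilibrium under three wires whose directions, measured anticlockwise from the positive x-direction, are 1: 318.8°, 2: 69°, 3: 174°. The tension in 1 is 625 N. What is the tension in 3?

T_3 ≈ 607 N

Resolve: ΣF_x = 625 cos 318.8° + T_2 cos 69° + T_3 cos 174° = 0.
        ΣF_y = 625 sin 318.8° + T_2 sin 69° + T_3 sin 174° = 0.
The known terms sum to (470.3, -411.7) N, so 0.3584 T_2 − 0.9945 T_3 = -470.3 and 0.9336 T_2 + 0.1045 T_3 = 411.7.
Solving simultaneously: T_2 = 373 N, T_3 = 607.2 N.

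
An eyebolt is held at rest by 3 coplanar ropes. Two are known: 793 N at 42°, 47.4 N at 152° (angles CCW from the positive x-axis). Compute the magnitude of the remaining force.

Sum the known components: ΣF_x = 547.5 N, ΣF_y = 552.9 N.
For equilibrium the remaining force must supply (−ΣF_x, −ΣF_y) = (-547.5, -552.9) N.
Magnitude = √((-547.5)² + (-552.9)²) = 778.1 N; direction = atan2(-552.9, -547.5) = 225.3°.

F ≈ 778 N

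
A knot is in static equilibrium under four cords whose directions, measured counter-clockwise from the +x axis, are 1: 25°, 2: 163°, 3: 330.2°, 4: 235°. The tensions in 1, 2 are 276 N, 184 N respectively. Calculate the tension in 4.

Resolve: ΣF_x = 276 cos 25° + 184 cos 163° + T_3 cos 330.2° + T_4 cos 235° = 0.
        ΣF_y = 276 sin 25° + 184 sin 163° + T_3 sin 330.2° + T_4 sin 235° = 0.
The known terms sum to (74.18, 170.4) N, so 0.8678 T_3 − 0.5736 T_4 = -74.18 and -0.4970 T_3 − 0.8192 T_4 = -170.4.
Solving simultaneously: T_3 = 37.15 N, T_4 = 185.5 N.

T_4 ≈ 186 N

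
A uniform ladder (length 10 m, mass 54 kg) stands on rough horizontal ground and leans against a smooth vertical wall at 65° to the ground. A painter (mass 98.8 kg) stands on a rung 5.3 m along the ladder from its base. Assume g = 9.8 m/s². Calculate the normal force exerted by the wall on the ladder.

Torques about the foot: N_wall · 10 sin 65° = 54×9.8×5 cos 65° + 98.8×9.8×5.3 cos 65° → N_wall = 362.68 N.

N_wall ≈ 363 N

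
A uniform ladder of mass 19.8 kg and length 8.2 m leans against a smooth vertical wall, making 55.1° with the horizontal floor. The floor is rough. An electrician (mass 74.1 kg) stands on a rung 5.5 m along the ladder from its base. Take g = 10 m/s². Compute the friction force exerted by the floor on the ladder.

f ≈ 416 N

Torques about the foot: N_wall · 8.2 sin 55.1° = 19.8×10×4.1 cos 55.1° + 74.1×10×5.5 cos 55.1° → N_wall = 415.78 N.
ΣF_x = 0: f_floor = N_wall = 415.78 N.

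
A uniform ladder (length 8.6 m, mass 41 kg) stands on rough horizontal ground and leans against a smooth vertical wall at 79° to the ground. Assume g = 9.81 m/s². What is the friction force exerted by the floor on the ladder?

f ≈ 39.1 N

Torques about the foot: N_wall · 8.6 sin 79° = 41×9.81×4.3 cos 79° → N_wall = 39.091 N.
ΣF_x = 0: f_floor = N_wall = 39.091 N.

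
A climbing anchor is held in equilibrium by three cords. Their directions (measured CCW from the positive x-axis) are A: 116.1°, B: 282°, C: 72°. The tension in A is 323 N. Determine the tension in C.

T_C ≈ 157 N

Resolve: ΣF_x = 323 cos 116.1° + T_B cos 282° + T_C cos 72° = 0.
        ΣF_y = 323 sin 116.1° + T_B sin 282° + T_C sin 72° = 0.
The known terms sum to (-142.1, 290.1) N, so 0.2079 T_B + 0.3090 T_C = 142.1 and -0.9781 T_B + 0.9511 T_C = -290.1.
Solving simultaneously: T_B = 449.6 N, T_C = 157.4 N.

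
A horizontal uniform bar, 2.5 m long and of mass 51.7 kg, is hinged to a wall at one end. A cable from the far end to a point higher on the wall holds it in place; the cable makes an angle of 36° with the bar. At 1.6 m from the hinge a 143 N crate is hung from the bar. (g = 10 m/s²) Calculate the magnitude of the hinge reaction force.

|H| ≈ 573 N

Take torques about the hinge: T sin 36° · 2.5 = 51.7×10×1.25 + 143×1.6 = 875.05 N·m.
So T = 875.05 / (0.5878 × 2.5) = 595.49 N.
ΣF_x = 0: H_x = T cos 36° = 481.76 N.
ΣF_y = 0: H_y = (51.7×10 + 143) − T sin 36° = 660 − 350.02 = 309.98 N.
|H| = √(H_x² + H_y²) = √((481.76)² + (309.98)²) = 572.87 N.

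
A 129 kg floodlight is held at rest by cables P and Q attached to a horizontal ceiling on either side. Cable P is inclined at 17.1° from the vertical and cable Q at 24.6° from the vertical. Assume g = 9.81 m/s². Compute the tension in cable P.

T_P ≈ 792 N

Angles from the horizontal: cable P is 90° − 17.1° = 72.9°, cable Q is 90° − 24.6° = 65.4°.
Weight W = 129 × 9.81 = 1265 N acts straight down.
Horizontal: T_P cos 72.9° = T_Q cos 65.4°  →  T_Q = 0.7064 T_P.
Vertical: T_P sin 72.9° + T_Q sin 65.4° = 1265.
Substituting the horizontal relation into the vertical equation gives 1.598 T_P = 1265, so T_P = 791.9 N.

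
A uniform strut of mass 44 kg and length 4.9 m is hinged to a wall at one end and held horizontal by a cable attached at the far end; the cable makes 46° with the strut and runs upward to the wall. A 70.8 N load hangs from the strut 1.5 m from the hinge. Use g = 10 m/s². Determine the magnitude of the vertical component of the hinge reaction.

|H_y| ≈ 269 N

Take torques about the hinge: T sin 46° · 4.9 = 44×10×2.45 + 70.8×1.5 = 1184.2 N·m.
So T = 1184.2 / (0.7193 × 4.9) = 335.97 N.
ΣF_y = 0: H_y = (44×10 + 70.8) − T sin 46° = 510.8 − 241.67 = 269.13 N.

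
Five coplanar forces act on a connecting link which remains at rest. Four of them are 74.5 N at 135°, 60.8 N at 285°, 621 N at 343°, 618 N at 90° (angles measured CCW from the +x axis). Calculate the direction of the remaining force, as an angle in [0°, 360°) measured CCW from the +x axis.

Sum the known components: ΣF_x = 556.9 N, ΣF_y = 430.4 N.
For equilibrium the remaining force must supply (−ΣF_x, −ΣF_y) = (-556.9, -430.4) N.
Magnitude = √((-556.9)² + (-430.4)²) = 703.8 N; direction = atan2(-430.4, -556.9) = 217.7°.

θ ≈ 218°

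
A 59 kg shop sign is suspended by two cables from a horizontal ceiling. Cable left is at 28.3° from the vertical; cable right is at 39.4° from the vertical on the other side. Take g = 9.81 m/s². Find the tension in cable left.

T_left ≈ 397 N

Angles from the horizontal: cable left is 90° − 28.3° = 61.7°, cable right is 90° − 39.4° = 50.6°.
Weight W = 59 × 9.81 = 578.8 N acts straight down.
Horizontal: T_left cos 61.7° = T_right cos 50.6°  →  T_right = 0.7469 T_left.
Vertical: T_left sin 61.7° + T_right sin 50.6° = 578.8.
Substituting the horizontal relation into the vertical equation gives 1.458 T_left = 578.8, so T_left = 397.1 N.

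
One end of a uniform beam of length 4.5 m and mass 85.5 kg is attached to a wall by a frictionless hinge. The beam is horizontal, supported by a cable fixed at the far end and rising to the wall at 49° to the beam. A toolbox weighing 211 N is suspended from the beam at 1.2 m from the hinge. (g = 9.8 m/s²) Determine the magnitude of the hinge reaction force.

|H| ≈ 707 N

Take torques about the hinge: T sin 49° · 4.5 = 85.5×9.8×2.25 + 211×1.2 = 2138.5 N·m.
So T = 2138.5 / (0.7547 × 4.5) = 629.67 N.
ΣF_x = 0: H_x = T cos 49° = 413.1 N.
ΣF_y = 0: H_y = (85.5×9.8 + 211) − T sin 49° = 1048.9 − 475.22 = 573.68 N.
|H| = √(H_x² + H_y²) = √((413.1)² + (573.68)²) = 706.94 N.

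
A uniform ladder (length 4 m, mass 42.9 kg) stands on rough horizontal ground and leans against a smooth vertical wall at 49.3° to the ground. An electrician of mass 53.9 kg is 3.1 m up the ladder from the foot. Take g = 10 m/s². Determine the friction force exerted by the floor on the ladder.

f ≈ 544 N

Torques about the foot: N_wall · 4 sin 49.3° = 42.9×10×2 cos 49.3° + 53.9×10×3.1 cos 49.3° → N_wall = 543.8 N.
ΣF_x = 0: f_floor = N_wall = 543.8 N.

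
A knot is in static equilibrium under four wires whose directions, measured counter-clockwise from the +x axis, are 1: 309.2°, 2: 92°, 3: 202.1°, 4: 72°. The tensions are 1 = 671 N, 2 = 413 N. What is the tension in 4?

Resolve: ΣF_x = 671 cos 309.2° + 413 cos 92° + T_3 cos 202.1° + T_4 cos 72° = 0.
        ΣF_y = 671 sin 309.2° + 413 sin 92° + T_3 sin 202.1° + T_4 sin 72° = 0.
The known terms sum to (409.7, -107.2) N, so -0.9265 T_3 + 0.3090 T_4 = -409.7 and -0.3762 T_3 + 0.9511 T_4 = 107.2.
Solving simultaneously: T_3 = 552.7 N, T_4 = 331.4 N.

T_4 ≈ 331 N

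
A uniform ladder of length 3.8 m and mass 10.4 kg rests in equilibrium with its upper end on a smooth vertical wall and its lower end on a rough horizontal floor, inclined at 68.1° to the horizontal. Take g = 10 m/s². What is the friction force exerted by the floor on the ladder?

f ≈ 20.9 N

Torques about the foot: N_wall · 3.8 sin 68.1° = 10.4×10×1.9 cos 68.1° → N_wall = 20.904 N.
ΣF_x = 0: f_floor = N_wall = 20.904 N.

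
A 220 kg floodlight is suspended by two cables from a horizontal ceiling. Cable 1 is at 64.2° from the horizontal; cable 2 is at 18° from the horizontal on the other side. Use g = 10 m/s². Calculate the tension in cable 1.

Weight W = 220 × 10 = 2200 N acts straight down.
Horizontal: T_1 cos 64.2° = T_2 cos 18°  →  T_2 = 0.4576 T_1.
Vertical: T_1 sin 64.2° + T_2 sin 18° = 2200.
Substituting the horizontal relation into the vertical equation gives 1.042 T_1 = 2200, so T_1 = 2112 N.

T_1 ≈ 2110 N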